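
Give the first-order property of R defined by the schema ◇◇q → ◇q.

∀x ∀y (xR²y → ∃w (y = w ∧ xRw))

This is a Sahlqvist (Geach-type) schema ◇^2□^0q → □^0◇^1q.
First-order correspondent: ∀x ∀y (xR²y → ∃w (y = w ∧ xRw)).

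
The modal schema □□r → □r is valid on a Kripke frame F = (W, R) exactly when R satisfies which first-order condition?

density: ∀x ∀y (Rxy → ∃z (Rxz ∧ Rzy))

Suppose □□r→□r is valid. Take Rxy and set V(r)={w : xR²w}. Then □□r at x, so □r at x, so r at y, i.e. ∃z(Rxz∧Rzy).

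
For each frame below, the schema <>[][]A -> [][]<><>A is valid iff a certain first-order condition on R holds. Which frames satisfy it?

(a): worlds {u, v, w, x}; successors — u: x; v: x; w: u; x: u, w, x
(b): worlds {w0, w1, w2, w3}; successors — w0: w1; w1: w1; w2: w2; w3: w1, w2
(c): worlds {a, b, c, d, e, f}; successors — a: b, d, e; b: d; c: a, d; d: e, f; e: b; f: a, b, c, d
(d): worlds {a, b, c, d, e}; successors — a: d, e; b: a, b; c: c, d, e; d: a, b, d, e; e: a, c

Frame correspondent (Sahlqvist): forall x forall y forall z ((xRy & x R^2 z) -> exists w (y R^2 w & z R^2 w)) — i.e. a generalized confluence (Geach) condition.
(a): condition met.
(b): fails — w3Rw1, w3R²w2 but no w with w1R²w and w2R²w.
(c): fails — aRb, aR²d but no w with bR²w and dR²w.
(d): condition met.

(a), (d)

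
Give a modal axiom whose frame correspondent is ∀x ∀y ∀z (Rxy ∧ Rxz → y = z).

A defining formula is ◇r → □r (the CD axiom).
Suppose ◇r→□r is valid. Take Rxy, Rxz and set V(r)={y}. Then ◇r at x, so □r at x, so r at z, i.e. z=y.

◇r → □r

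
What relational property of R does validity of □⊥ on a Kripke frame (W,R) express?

emptiness of R

This schema is the Ver axiom.
Its frame correspondent is emptiness of R — ∀x ∀y ¬Rxy.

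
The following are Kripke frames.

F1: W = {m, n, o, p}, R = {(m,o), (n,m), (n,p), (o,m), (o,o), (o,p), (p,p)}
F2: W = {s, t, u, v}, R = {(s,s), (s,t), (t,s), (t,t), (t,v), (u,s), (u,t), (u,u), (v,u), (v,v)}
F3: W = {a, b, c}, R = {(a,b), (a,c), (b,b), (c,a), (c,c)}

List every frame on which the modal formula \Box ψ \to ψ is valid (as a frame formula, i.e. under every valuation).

F2

The schema corresponds to reflexivity: \forall x Rxx.
F1: fails — world m does not see itself.
F2: holds.
F3: fails — world a does not see itself.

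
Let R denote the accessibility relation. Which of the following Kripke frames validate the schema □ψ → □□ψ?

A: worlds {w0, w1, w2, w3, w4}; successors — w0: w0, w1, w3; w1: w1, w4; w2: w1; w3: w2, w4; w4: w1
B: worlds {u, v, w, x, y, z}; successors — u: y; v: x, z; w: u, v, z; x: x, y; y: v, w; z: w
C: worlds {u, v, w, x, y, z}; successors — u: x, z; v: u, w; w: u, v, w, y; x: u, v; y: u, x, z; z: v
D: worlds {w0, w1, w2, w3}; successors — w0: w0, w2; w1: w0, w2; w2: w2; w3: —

Frame correspondent (Sahlqvist): ∀x ∀y ∀z (Rxy ∧ Ryz → Rxz) — i.e. transitivity.
A: fails — Rw3w2 and Rw2w1 but not Rw3w1.
B: fails — Rwu and Ruy but not Rwy.
C: fails — Ruz and Rzv but not Ruv.
D: ✓.
Valid on: D.

D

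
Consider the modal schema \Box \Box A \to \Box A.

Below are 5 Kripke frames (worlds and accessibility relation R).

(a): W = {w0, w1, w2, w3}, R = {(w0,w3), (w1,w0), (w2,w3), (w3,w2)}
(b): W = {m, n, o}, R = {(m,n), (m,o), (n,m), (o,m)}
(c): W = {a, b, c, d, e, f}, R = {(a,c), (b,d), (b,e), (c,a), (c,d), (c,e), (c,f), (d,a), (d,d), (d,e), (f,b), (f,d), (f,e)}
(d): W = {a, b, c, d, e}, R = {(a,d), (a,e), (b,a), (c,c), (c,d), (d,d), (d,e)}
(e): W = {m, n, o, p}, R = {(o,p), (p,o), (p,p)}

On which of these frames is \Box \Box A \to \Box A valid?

This is the axiom for density; its first-order frame correspondent is \forall x \forall y (Rxy \to \exists z (Rxz \wedge Rzy)).
(a): fails — Rw1w0 but no z with Rw1z and Rzw0.
(b): fails — Rom but no z with Roz and Rzm.
(c): fails — Rcf but no z with Rcz and Rzf.
(d): fails — Rba but no z with Rbz and Rza.
(e): satisfies the condition.

(e)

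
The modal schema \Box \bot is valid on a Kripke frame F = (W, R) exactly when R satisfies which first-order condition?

This schema is the Ver axiom.
It corresponds to emptiness of R: \forall x \forall y \neg Rxy.

emptiness of R: \forall x \forall y \neg Rxy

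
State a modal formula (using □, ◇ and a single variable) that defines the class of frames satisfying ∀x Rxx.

This is reflexivity; the standard corresponding axiom is T: □s → s.
Suppose □s→s is valid. At any x set V(s)={w : Rxw}. Then □s holds at x, so s holds at x, i.e. Rxx.

□s → s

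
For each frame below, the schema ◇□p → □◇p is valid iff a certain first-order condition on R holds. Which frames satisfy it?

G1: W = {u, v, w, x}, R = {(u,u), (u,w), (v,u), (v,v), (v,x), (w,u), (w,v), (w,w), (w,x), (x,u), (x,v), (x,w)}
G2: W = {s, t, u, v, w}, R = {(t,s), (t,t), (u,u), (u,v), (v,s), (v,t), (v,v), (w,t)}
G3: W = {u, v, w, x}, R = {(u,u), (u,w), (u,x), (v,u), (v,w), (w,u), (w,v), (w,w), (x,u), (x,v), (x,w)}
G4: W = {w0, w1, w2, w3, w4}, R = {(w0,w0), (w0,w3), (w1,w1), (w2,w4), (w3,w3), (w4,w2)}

G1, G3, G4

The schema corresponds to convergence: ∀x ∀y ∀z (Rxy ∧ Rxz → ∃w (Ryw ∧ Rzw)).
G1: condition met.
G2: fails — Rts and Rts but s and s have no common successor.
G3: condition met.
G4: condition met.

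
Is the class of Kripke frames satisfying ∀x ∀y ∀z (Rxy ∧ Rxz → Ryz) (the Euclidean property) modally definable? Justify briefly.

Yes, by ◇q → □◇q

The condition is the Euclidean property. A defining modal formula is ◇q → □◇q.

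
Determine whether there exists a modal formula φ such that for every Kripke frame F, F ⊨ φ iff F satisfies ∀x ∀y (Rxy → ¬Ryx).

Not modally definable

Modal frame validity is preserved under surjective bounded morphisms.
The 5-cycle (worlds 0,1,2,3,4 with 0→1→2→3→4→0) is asymmetric. Mapping every world to a single reflexive point • is a surjective bounded morphism, and the reflexive point is not asymmetric (R•• but asymmetry requires ¬R••).
So no modal formula (or set of formulas) defines exactly the asymmetric frames.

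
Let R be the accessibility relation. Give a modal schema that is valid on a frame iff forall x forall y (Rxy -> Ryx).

r → □◇r

The condition is symmetry. The B schema r → □◇r defines it.
Suppose r→□◇r is valid. Take Rxy and set V(r)={x}. Then r at x, so □◇r at x, so ◇r at y, so some z with Ryz has r; z=x, i.e. Ryx.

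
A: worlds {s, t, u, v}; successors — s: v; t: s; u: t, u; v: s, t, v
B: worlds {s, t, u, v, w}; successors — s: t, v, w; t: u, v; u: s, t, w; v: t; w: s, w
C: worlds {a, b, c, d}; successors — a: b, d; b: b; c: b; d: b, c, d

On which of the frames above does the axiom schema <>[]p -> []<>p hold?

Frame correspondent (Sahlqvist): forall x forall y forall z (Rxy & Rxz -> exists w (Ryw & Rzw)) — i.e. convergence.
A: fails — Rut and Ruu but t and u have no common successor.
B: fails — Rsv and Rsw but v and w have no common successor.
C: ✓.

C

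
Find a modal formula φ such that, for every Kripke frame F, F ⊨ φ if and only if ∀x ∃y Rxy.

A defining formula is □r → ◇r (the D axiom).
Suppose □r→◇r is valid. At any x set V(r)=W. Then □r at x, so ◇r at x, so x has a successor.

□r → ◇r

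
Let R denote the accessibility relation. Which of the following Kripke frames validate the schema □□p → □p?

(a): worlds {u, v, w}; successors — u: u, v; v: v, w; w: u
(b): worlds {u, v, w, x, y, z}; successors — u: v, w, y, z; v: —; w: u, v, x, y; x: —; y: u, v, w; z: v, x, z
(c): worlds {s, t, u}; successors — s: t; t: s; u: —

The schema corresponds to density: ∀x ∀y (Rxy → ∃z (Rxz ∧ Rzy)).
(a): condition met.
(b): fails — Rwx but no t with Rwt and Rtx.
(c): fails — Rts but no z with Rtz and Rzs.
Valid on: (a).

(a)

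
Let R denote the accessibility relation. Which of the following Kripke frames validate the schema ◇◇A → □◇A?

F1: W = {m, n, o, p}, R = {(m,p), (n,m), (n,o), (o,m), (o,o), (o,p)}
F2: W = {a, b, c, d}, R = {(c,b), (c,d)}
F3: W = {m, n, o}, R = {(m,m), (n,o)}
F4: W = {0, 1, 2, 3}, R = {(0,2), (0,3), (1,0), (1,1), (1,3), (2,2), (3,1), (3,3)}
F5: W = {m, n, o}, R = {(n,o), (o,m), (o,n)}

F2, F3

The schema corresponds to a generalized confluence (Geach) condition: ∀x ∀y ∀z ((xR²y ∧ xRz) → ∃w (y = w ∧ zRw)).
F1: fails — nR²m, nRm but no w with m=w and mRw.
F2: condition met.
F3: condition met.
F4: fails — 0R²1, 0R2 but no w with 1=w and 2Rw.
F5: fails — oR²o, oRm but no w with o=w and mRw.
Valid on: F2, F3.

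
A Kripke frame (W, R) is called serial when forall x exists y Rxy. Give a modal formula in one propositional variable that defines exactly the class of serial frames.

The condition is seriality. The D schema □s → ◇s defines it.
Suppose □s→◇s is valid. At any x set V(s)=W. Then □s at x, so ◇s at x, so x has a successor.

□s → ◇s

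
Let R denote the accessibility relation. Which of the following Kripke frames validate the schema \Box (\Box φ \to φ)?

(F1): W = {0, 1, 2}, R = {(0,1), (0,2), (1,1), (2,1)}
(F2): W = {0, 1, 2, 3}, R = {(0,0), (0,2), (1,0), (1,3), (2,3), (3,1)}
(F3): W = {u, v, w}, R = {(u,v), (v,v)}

(F3)

This is the axiom for shift-reflexivity; its first-order frame correspondent is \forall x \forall y (Rxy \to Ryy).
(F1): fails — R02 but not R22.
(F2): fails — R02 but not R22.
(F3): condition met.
Valid on: (F3).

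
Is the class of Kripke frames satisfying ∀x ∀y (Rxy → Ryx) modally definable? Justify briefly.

Definable; r → □◇r defines it

The condition is symmetry. A defining modal formula is r → □◇r.
Suppose r→□◇r is valid. Take Rxy and set V(r)={x}. Then r at x, so □◇r at x, so ◇r at y, so some z with Ryz has r; z=x, i.e. Ryx.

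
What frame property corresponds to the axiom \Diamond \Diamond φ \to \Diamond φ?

This is frame-equivalent to □φ → □□φ (substitute ¬φ for φ and contrapose).
Suppose □φ→□□φ is valid. Take Rxy, Ryz and set V(φ)={w : Rxw}. Then □φ at x, so □□φ at x, so □φ at y, so φ at z, i.e. Rxz.

Transitivity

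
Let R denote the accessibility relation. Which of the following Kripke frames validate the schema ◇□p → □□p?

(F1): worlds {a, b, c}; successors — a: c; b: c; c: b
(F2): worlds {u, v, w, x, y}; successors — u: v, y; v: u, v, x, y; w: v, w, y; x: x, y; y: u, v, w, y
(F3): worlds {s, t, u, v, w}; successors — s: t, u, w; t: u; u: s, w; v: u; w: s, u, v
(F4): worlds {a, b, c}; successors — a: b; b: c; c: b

(F1), (F4)

Frame correspondent (Sahlqvist): ∀x ∀y ∀z ((xRy ∧ xR²z) → ∃w (yRw ∧ z = w)) — i.e. a generalized confluence (Geach) condition.
(F1): holds.
(F2): fails — uRv, uR²w but no t with vRt and w=t.
(F3): fails — sRt, sR²s but no w* with tRw* and s=w*.
(F4): holds.
Valid on: (F1), (F4).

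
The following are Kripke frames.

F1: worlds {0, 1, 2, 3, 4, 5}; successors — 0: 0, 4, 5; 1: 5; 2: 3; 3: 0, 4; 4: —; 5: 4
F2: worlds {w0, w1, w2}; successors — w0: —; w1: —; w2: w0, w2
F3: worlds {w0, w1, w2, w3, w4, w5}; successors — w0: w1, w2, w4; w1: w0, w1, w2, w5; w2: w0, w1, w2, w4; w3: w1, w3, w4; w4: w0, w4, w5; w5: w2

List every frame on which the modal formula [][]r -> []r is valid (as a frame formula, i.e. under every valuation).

F2, F3

The schema corresponds to density: forall x forall y (Rxy -> exists z (Rxz & Rzy)).
F1: fails — R23 but no z with R2z and Rz3.
F2: satisfies the condition.
F3: satisfies the condition.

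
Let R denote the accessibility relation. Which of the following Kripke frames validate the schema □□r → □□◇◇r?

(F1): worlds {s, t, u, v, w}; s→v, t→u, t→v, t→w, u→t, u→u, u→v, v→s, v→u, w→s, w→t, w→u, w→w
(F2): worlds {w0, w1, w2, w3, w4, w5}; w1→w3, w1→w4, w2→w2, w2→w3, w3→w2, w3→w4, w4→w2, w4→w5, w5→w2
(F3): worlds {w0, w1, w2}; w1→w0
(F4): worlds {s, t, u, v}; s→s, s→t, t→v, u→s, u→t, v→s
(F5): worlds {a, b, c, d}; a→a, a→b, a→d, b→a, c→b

(F1), (F2), (F3), (F4)

This is the axiom for a generalized confluence (Geach) condition; its first-order frame correspondent is ∀x ∀z (xR²z → ∃w (xR²w ∧ zR²w)).
(F1): satisfies the condition.
(F2): satisfies the condition.
(F3): satisfies the condition.
(F4): satisfies the condition.
(F5): fails — aR²d but no w with aR²w and dR²w.
Valid on: (F1), (F2), (F3), (F4).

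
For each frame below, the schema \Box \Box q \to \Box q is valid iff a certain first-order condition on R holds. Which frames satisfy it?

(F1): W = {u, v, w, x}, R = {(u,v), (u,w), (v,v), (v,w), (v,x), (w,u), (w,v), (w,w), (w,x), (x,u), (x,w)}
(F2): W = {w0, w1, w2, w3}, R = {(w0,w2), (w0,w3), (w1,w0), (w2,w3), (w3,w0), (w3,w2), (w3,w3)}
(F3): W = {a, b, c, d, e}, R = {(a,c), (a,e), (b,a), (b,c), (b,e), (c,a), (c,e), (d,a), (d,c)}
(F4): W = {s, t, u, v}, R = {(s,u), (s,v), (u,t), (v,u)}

(F1)

This is the axiom for density; its first-order frame correspondent is \forall x \forall y (Rxy \to \exists z (Rxz \wedge Rzy)).
(F1): condition met.
(F2): fails — Rw1w0 but no z with Rw1z and Rzw0.
(F3): fails — Rac but no z with Raz and Rzc.
(F4): fails — Rvu but no z with Rvz and Rzu.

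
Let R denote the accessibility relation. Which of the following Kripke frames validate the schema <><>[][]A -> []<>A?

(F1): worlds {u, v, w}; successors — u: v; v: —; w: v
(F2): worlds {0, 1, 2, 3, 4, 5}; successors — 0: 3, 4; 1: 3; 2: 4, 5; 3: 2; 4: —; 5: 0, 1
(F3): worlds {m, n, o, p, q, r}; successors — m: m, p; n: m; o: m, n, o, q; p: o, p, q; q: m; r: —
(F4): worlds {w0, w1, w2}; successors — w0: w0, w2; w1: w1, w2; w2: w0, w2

(F1), (F3), (F4)

Frame correspondent (Sahlqvist): forall x forall y forall z ((x R^2 y & xRz) -> exists w (y R^2 w & zRw)) — i.e. a generalized confluence (Geach) condition.
(F1): satisfies the condition.
(F2): fails — 0R²2, 0R3 but no w with 2R²w and 3Rw.
(F3): satisfies the condition.
(F4): satisfies the condition.
Valid on: (F1), (F3), (F4).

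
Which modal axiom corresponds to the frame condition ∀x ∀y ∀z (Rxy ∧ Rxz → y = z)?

◇s → □s

The condition is partial functionality. The CD schema ◇s → □s defines it.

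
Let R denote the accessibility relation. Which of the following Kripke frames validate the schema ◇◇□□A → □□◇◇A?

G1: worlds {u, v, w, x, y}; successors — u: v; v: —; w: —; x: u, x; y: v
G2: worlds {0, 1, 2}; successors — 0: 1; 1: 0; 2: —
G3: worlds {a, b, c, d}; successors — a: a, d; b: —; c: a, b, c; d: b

G2

This is the axiom for a generalized confluence (Geach) condition; its first-order frame correspondent is ∀x ∀y ∀z ((xR²y ∧ xR²z) → ∃w (yR²w ∧ zR²w)).
G1: fails — xR²u, xR²u but no t with uR²t and uR²t.
G2: condition met.
G3: fails — aR²a, aR²b but no w with aR²w and bR²w.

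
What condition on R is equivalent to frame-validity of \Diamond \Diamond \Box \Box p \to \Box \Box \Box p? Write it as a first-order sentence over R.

This is a Sahlqvist (Geach-type) schema ◇^2□^2p → □^3◇^0p.
Minimal-valuation argument: fix x; take any y with xR^2y and any z with xR^3z. Set V(p) to the set of worlds R-reachable from y in exactly 2 steps. Then □^2p holds at y, so the antecedent holds at x; validity forces ◇^0p at z, giving a w with zR^0w and yR^2w.
First-order correspondent: \forall x \forall y \forall z ((x R^2 y \wedge x R^3 z) \to \exists w (y R^2 w \wedge z = w)).

\forall x \forall y \forall z ((x R^2 y \wedge x R^3 z) \to \exists w (y R^2 w \wedge z = w))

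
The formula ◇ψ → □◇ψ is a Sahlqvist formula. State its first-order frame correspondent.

This is the 5 axiom.
It corresponds to the Euclidean property: ∀x ∀y ∀z (Rxy ∧ Rxz → Ryz).

The Euclidean property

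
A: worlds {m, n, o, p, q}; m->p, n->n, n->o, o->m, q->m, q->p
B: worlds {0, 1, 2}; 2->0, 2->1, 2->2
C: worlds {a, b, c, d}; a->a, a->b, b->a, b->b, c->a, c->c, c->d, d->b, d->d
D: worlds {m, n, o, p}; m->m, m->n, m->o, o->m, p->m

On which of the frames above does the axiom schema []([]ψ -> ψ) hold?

C

Frame correspondent (Sahlqvist): forall x forall y (Rxy -> Ryy) — i.e. shift-reflexivity.
A: fails — Rom but not Rmm.
B: fails — R20 but not R00.
C: holds.
D: fails — Rmo but not Roo.
Valid on: C.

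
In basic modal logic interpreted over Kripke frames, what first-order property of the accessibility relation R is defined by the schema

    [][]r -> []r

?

density: forall x forall y (Rxy -> exists z (Rxz & Rzy))

Suppose □□r→□r is valid. Take Rxy and set V(r)={w : xR²w}. Then □□r at x, so □r at x, so r at y, i.e. ∃z(Rxz∧Rzy).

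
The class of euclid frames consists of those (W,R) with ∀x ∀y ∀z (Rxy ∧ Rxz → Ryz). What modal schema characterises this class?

◇ψ → □◇ψ

This is the Euclidean property; the standard corresponding axiom is 5: ◇ψ → □◇ψ.
Suppose ◇ψ→□◇ψ is valid. Take Rxy, Rxz and set V(ψ)={y}. Then ◇ψ at x, so □◇ψ at x, so ◇ψ at z, so some w with Rzw has ψ; w=y, i.e. Rzy. By symmetry of the argument, Ryz.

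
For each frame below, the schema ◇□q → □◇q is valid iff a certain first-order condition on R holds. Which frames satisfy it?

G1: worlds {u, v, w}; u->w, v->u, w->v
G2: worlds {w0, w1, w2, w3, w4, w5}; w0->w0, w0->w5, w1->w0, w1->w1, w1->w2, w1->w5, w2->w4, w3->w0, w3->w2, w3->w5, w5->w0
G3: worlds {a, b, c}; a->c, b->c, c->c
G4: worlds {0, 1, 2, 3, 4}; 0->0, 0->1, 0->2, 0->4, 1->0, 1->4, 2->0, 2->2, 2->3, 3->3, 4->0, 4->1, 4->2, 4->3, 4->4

This is the axiom for convergence; its first-order frame correspondent is ∀x ∀y ∀z (Rxy ∧ Rxz → ∃w (Ryw ∧ Rzw)).
G1: condition met.
G2: fails — Rw1w5 and Rw1w2 but w5 and w2 have no common successor.
G3: condition met.
G4: fails — R20 and R23 but 0 and 3 have no common successor.
Valid on: G1, G3.

G1, G3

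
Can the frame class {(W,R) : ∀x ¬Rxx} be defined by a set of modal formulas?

Any modally definable frame class is closed under surjective bounded morphisms.
The 3-cycle (worlds w0,w1,w2 with w0→w1→w2→w0) is irreflexive, and the map sending every world to a single reflexive point • is a surjective bounded morphism (forth: every edge maps to (•,•); back: every world has a successor). So any modal formula valid on the 3-cycle is also valid on the reflexive point, which is not irreflexive.
So the class is not modally definable.

Not definable by any modal formula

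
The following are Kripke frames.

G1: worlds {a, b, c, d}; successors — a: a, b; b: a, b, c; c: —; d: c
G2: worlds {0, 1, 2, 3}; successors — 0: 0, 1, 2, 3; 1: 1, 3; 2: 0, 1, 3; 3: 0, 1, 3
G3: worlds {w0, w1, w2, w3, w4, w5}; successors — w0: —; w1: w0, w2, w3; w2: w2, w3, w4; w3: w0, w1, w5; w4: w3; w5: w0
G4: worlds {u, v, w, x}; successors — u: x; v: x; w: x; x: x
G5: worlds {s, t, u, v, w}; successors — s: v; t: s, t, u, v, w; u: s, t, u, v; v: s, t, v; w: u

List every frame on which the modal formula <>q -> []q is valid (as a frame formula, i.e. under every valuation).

G4

Frame correspondent (Sahlqvist): forall x forall y forall z (Rxy & Rxz -> y = z) — i.e. partial functionality.
G1: fails — a sees both a and b.
G2: fails — 0 sees both 0 and 1.
G3: fails — w1 sees both w0 and w2.
G4: condition met.
G5: fails — t sees both s and t.
Valid on: G4.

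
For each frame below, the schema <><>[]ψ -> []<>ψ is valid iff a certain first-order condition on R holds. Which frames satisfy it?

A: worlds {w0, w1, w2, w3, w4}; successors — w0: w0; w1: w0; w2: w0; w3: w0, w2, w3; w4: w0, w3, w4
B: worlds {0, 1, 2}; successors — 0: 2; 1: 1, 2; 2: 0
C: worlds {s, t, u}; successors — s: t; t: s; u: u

This is the axiom for a generalized confluence (Geach) condition; its first-order frame correspondent is forall x forall y forall z ((x R^2 y & xRz) -> exists w (yRw & zRw)).
A: satisfies the condition.
B: fails — 0R²0, 0R2 but no w with 0Rw and 2Rw.
C: fails — sR²s, sRt but no w with sRw and tRw.
Valid on: A.

A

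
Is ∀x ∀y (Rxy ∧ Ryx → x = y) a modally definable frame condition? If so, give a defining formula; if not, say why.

If a class were modally definable it would be closed under surjective bounded morphisms (Goldblatt–Thomason).
The 8-cycle (worlds w0,w1,w2,w3,w4,w5,w6,w7 with w0→w1→w2→w3→w4→w5→w6→w7→w0) is antisymmetric. Sending even-indexed worlds to a and odd-indexed worlds to b is a surjective bounded morphism onto the two-world frame with a↔b, which is not antisymmetric.
So no modal formula (or set of formulas) defines exactly the antisymmetric frames.

Not modally definable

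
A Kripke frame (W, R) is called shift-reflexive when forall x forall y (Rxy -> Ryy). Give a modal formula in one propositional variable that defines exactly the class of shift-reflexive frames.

□(□r → r)

This is shift-reflexivity; the standard corresponding axiom is T□: □(□r → r).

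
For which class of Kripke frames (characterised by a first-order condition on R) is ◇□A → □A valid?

Equivalently (dual form): ◇A → □◇A.
Suppose ◇A→□◇A is valid. Take Rxy, Rxz and set V(A)={y}. Then ◇A at x, so □◇A at x, so ◇A at z, so some w with Rzw has A; w=y, i.e. Rzy. By symmetry of the argument, Ryz.
Conversely, on a frame with the Euclidean property the schema holds at every world under every valuation.
Frame condition: ∀x ∀y ∀z (Rxy ∧ Rxz → Ryz).

the Euclidean property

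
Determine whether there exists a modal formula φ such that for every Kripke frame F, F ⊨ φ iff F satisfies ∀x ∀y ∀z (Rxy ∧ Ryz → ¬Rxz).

Any modally definable frame class is closed under surjective bounded morphisms.
The 3-cycle (worlds s,t,u with s→t→u→s) is intransitive. Mapping every world to a single reflexive point • is a surjective bounded morphism; the reflexive point is not intransitive (R••∧R•• but R••).
Hence intransitivity is not modally definable.

No — not modally definable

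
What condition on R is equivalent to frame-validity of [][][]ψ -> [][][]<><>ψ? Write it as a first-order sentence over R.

forall x forall z (x R^3 z -> exists w (x R^3 w & z R^2 w))

This is a Sahlqvist (Geach-type) schema ◇^0□^3ψ → □^3◇^2ψ.
Minimal-valuation argument: fix x; take any y with xR^0y and any z with xR^3z. Set V(ψ) to the set of worlds R-reachable from y in exactly 3 steps. Then □^3ψ holds at y, so the antecedent holds at x; validity forces ◇^2ψ at z, giving a w with zR^2w and yR^3w.
First-order correspondent: forall x forall z (x R^3 z -> exists w (x R^3 w & z R^2 w)).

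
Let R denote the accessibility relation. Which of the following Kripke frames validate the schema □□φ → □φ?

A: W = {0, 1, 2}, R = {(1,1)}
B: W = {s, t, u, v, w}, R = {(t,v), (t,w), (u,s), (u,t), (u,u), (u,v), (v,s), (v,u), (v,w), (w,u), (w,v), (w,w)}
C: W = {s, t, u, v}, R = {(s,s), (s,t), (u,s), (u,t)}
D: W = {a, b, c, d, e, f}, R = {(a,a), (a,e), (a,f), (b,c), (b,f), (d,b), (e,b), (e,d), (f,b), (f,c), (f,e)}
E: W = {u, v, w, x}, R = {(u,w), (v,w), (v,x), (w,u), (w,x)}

A, B, C

This is the axiom for density; its first-order frame correspondent is ∀x ∀y (Rxy → ∃z (Rxz ∧ Rzy)).
A: ✓.
B: ✓.
C: ✓.
D: fails — Rbf but no z with Rbz and Rzf.
E: fails — Rwu but no z with Rwz and Rzu.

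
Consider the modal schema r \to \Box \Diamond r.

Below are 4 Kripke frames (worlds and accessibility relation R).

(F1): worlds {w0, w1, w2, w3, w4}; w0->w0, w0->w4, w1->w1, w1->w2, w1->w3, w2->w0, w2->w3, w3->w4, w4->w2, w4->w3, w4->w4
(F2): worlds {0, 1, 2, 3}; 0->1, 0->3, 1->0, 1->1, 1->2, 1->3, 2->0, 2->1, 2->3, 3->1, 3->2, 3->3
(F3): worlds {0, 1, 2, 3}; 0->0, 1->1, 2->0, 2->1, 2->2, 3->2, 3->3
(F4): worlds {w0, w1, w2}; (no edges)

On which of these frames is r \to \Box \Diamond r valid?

The schema corresponds to symmetry: \forall x \forall y (Rxy \to Ryx).
(F1): fails — Rw1w2 but not Rw2w1.
(F2): fails — R20 but not R02.
(F3): fails — R32 but not R23.
(F4): ✓.

(F4)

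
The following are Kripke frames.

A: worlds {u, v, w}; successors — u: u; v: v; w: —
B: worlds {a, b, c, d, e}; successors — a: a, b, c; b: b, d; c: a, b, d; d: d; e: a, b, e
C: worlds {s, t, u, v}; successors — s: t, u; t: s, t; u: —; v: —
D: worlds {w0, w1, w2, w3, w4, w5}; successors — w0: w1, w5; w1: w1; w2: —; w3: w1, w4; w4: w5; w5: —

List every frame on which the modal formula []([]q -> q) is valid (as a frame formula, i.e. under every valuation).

The schema corresponds to shift-reflexivity: forall x forall y (Rxy -> Ryy).
A: condition met.
B: fails — Rac but not Rcc.
C: fails — Rsu but not Ruu.
D: fails — Rw4w5 but not Rw5w5.

A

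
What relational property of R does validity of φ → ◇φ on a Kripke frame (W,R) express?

This is a form of the T axiom.
Its frame correspondent is reflexivity — ∀x Rxx.

Reflexivity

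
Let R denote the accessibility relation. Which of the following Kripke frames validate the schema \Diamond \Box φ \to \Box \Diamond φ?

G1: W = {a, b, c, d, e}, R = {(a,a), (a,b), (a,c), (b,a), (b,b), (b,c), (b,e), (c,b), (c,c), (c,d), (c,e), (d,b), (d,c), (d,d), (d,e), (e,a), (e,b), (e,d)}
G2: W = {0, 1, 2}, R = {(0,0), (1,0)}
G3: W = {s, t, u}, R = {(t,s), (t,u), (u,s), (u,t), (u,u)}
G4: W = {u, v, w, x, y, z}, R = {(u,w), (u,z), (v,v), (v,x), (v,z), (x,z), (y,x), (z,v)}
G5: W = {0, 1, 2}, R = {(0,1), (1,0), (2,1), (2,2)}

This is the axiom for convergence; its first-order frame correspondent is \forall x \forall y \forall z (Rxy \wedge Rxz \to \exists w (Ryw \wedge Rzw)).
G1: satisfies the condition.
G2: satisfies the condition.
G3: fails — Rts and Rts but s and s have no common successor.
G4: fails — Ruz and Ruw but z and w have no common successor.
G5: fails — R22 and R21 but 2 and 1 have no common successor.

G1, G2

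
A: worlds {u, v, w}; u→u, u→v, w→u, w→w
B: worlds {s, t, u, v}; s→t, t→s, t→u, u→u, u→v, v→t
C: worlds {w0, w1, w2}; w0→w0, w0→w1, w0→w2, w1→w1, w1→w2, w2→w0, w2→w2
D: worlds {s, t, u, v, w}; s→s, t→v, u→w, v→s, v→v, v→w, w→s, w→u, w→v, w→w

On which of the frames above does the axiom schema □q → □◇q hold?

C, D

The schema corresponds to a generalized confluence (Geach) condition: ∀x ∀z (xRz → ∃w (xRw ∧ zRw)).
A: fails — uRv but no t with uRt and vRt.
B: fails — sRt but no w with sRw and tRw.
C: condition met.
D: condition met.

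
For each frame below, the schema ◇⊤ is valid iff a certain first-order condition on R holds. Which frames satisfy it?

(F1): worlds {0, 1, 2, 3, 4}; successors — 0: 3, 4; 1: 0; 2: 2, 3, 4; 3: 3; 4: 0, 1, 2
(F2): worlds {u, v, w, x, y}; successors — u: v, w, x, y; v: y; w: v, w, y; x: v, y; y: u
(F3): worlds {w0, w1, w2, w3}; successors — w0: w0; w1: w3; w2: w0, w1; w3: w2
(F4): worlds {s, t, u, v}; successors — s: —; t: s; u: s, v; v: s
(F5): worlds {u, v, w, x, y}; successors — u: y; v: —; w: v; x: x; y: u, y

Frame correspondent (Sahlqvist): ∀x ∃y Rxy — i.e. seriality.
(F1): holds.
(F2): holds.
(F3): holds.
(F4): fails — world s has no successor.
(F5): fails — world v has no successor.
Valid on: (F1), (F2), (F3).

(F1), (F2), (F3)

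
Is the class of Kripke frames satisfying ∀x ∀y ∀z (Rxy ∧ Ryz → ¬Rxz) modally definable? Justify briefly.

Modal frame validity is preserved under surjective bounded morphisms.
The 3-cycle (worlds a,b,c with a→b→c→a) is intransitive. Mapping every world to a single reflexive point • is a surjective bounded morphism; the reflexive point is not intransitive (R••∧R•• but R••).
So no modal formula (or set of formulas) defines exactly the intransitive frames.

Not modally definable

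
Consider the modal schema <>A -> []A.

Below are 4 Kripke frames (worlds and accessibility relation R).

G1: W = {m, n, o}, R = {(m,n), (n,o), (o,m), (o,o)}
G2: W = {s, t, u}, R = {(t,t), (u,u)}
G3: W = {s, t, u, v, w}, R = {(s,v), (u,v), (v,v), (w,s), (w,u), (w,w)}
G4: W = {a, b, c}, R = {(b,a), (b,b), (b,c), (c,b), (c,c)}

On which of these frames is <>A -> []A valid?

G2

Frame correspondent (Sahlqvist): forall x forall y forall z (Rxy & Rxz -> y = z) — i.e. partial functionality.
G1: fails — o sees both m and o.
G2: ✓.
G3: fails — w sees both s and u.
G4: fails — b sees both a and b.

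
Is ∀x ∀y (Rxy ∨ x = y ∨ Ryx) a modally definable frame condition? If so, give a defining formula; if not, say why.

Not modally definable

Modal frame validity is preserved under disjoint unions.
Take 4 disjoint single-world reflexive frames: each is trivially connected, but their disjoint union has 4 worlds with no edge between distinct components, so it is not connected.
Hence connectedness of R is not modally definable.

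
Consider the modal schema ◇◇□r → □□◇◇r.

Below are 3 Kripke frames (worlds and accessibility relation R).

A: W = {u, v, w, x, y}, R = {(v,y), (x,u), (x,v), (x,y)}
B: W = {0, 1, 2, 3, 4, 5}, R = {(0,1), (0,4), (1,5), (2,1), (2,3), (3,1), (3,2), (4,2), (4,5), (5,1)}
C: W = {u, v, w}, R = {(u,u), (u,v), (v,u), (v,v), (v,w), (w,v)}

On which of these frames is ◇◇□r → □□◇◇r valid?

Frame correspondent (Sahlqvist): ∀x ∀y ∀z ((xR²y ∧ xR²z) → ∃w (yRw ∧ zR²w)) — i.e. a generalized confluence (Geach) condition.
A: fails — xR²y, xR²y but no t with yRt and yR²t.
B: fails — 0R²2, 0R²5 but no w with 2Rw and 5R²w.
C: condition met.
Valid on: C.

C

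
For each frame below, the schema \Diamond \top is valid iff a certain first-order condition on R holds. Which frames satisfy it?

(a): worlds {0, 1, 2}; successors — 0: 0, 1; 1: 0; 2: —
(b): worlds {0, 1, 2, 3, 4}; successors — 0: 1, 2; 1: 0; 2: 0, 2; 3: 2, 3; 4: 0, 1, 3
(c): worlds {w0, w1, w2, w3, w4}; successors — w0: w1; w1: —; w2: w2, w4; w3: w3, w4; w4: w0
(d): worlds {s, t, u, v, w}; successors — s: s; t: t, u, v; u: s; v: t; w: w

This is the axiom for seriality; its first-order frame correspondent is \forall x \exists y Rxy.
(a): fails — world 2 has no successor.
(b): satisfies the condition.
(c): fails — world w1 has no successor.
(d): satisfies the condition.

(b), (d)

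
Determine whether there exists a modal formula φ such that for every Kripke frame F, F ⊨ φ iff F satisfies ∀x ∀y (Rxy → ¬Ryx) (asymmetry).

No — not modally definable

Modal frame validity is preserved under surjective bounded morphisms.
The 5-cycle (worlds s,t,u,v,w with s→t→u→v→w→s) is asymmetric. Mapping every world to a single reflexive point • is a surjective bounded morphism, and the reflexive point is not asymmetric (R•• but asymmetry requires ¬R••).
So the class is not modally definable.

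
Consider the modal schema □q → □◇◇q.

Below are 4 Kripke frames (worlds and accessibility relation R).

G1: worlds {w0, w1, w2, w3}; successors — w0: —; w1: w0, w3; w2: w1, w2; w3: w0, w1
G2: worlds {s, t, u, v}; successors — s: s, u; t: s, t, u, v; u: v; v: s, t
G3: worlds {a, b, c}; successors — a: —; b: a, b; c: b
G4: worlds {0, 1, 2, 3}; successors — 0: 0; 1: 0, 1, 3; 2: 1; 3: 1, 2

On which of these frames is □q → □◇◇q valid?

G2, G4

Frame correspondent (Sahlqvist): ∀x ∀z (xRz → ∃w (xRw ∧ zR²w)) — i.e. a generalized confluence (Geach) condition.
G1: fails — w1Rw0 but no w with w1Rw and w0R²w.
G2: condition met.
G3: fails — bRa but no w with bRw and aR²w.
G4: condition met.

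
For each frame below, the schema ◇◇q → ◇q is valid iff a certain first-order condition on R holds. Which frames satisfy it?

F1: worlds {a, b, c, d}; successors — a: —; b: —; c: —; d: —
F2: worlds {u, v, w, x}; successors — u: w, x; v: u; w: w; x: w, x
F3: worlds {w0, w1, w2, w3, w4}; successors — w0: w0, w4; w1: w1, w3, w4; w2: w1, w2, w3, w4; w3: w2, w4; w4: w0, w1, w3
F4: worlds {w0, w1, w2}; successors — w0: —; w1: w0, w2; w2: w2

This is the axiom for transitivity; its first-order frame correspondent is ∀x ∀y ∀z (Rxy ∧ Ryz → Rxz).
F1: condition met.
F2: fails — Rvu and Ruw but not Rvw.
F3: fails — Rw0w4 and Rw4w1 but not Rw0w1.
F4: condition met.
Valid on: F1, F4.

F1, F4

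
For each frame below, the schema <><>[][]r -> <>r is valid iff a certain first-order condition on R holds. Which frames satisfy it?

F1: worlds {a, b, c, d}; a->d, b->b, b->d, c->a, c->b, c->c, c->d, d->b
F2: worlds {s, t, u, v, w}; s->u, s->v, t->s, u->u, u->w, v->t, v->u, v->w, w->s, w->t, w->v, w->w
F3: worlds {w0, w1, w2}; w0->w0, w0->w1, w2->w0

The schema corresponds to a generalized confluence (Geach) condition: forall x forall y (x R^2 y -> exists w (y R^2 w & xRw)).
F1: holds.
F2: holds.
F3: fails — w0R²w1 but no w with w1R²w and w0Rw.

F1, F2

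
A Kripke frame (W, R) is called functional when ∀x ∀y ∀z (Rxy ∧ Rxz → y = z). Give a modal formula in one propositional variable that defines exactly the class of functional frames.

◇ψ → □ψ

A defining formula is ◇ψ → □ψ (the CD axiom).
Suppose ◇ψ→□ψ is valid. Take Rxy, Rxz and set V(ψ)={y}. Then ◇ψ at x, so □ψ at x, so ψ at z, i.e. z=y.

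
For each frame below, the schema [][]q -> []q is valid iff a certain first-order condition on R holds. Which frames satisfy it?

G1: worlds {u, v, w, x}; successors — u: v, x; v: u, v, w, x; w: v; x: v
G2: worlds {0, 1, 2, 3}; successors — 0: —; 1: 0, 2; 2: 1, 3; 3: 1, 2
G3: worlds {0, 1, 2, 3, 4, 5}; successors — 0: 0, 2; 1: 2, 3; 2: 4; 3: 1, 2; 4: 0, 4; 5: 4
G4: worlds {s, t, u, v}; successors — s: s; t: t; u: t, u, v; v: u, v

G1, G4

Frame correspondent (Sahlqvist): forall x forall y (Rxy -> exists z (Rxz & Rzy)) — i.e. density.
G1: ✓.
G2: fails — R10 but no z with R1z and Rz0.
G3: fails — R31 but no z with R3z and Rz1.
G4: ✓.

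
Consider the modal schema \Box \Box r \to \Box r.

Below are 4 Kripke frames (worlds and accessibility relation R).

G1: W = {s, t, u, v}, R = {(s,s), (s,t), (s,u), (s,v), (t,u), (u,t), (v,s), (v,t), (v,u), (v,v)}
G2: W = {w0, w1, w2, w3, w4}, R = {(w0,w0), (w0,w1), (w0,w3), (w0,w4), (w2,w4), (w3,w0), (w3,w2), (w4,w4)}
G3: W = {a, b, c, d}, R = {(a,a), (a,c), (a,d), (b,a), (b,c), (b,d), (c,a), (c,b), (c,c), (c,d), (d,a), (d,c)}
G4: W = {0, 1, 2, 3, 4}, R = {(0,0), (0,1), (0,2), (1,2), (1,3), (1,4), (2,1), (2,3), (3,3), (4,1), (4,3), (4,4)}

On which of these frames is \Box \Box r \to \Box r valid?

This is the axiom for density; its first-order frame correspondent is \forall x \forall y (Rxy \to \exists z (Rxz \wedge Rzy)).
G1: fails — Rut but no z with Ruz and Rzt.
G2: fails — Rw3w2 but no z with Rw3z and Rzw2.
G3: satisfies the condition.
G4: fails — R12 but no z with R1z and Rz2.
Valid on: G3.

G3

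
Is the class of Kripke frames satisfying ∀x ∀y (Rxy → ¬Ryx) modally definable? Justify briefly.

No

Any modally definable frame class is closed under surjective bounded morphisms.
The 4-cycle (worlds s,t,u,v with s→t→u→v→s) is asymmetric. Mapping every world to a single reflexive point • is a surjective bounded morphism, and the reflexive point is not asymmetric (R•• but asymmetry requires ¬R••).
So the class is not modally definable.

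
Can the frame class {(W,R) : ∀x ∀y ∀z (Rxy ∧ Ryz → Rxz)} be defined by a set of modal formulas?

This is a Sahlqvist condition; the 4 axiom □p → □□p defines it.
Suppose □p→□□p is valid. Take Rxy, Ryz and set V(p)={w : Rxw}. Then □p at x, so □□p at x, so □p at y, so p at z, i.e. Rxz.

Yes, by □p → □□p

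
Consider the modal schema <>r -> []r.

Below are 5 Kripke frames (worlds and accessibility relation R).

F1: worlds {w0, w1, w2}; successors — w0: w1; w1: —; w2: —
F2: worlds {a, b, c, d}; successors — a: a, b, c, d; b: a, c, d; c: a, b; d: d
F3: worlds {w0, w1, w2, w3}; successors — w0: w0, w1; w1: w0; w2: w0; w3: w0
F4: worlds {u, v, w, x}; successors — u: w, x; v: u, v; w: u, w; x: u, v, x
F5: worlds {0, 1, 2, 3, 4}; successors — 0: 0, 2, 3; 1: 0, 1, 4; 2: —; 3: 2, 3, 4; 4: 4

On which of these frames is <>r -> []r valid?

F1

The schema corresponds to partial functionality: forall x forall y forall z (Rxy & Rxz -> y = z).
F1: satisfies the condition.
F2: fails — a sees both a and b.
F3: fails — w0 sees both w0 and w1.
F4: fails — u sees both w and x.
F5: fails — 0 sees both 0 and 2.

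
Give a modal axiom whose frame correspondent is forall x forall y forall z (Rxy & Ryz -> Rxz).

□s → □□s

The condition is transitivity. The 4 schema □s → □□s defines it.
Suppose □s→□□s is valid. Take Rxy, Ryz and set V(s)={w : Rxw}. Then □s at x, so □□s at x, so □s at y, so s at z, i.e. Rxz.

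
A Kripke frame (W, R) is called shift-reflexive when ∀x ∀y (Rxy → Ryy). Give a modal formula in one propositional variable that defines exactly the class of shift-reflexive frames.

□(□r → r)

A defining formula is □(□r → r) (the T□ axiom).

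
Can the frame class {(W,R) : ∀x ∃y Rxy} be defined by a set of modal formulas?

Yes — defined by □p → ◇p

The condition is seriality. A defining modal formula is □p → ◇p.
Suppose □p→◇p is valid. At any x set V(p)=W. Then □p at x, so ◇p at x, so x has a successor.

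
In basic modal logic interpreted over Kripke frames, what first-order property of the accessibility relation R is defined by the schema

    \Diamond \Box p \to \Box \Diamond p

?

convergence: \forall x \forall y \forall z (Rxy \wedge Rxz \to \exists w (Ryw \wedge Rzw))

Suppose ◇□p→□◇p is valid. Take Rxy, Rxz and set V(p)={w : Ryw}. Then □p at y so ◇□p at x, so □◇p at x, so ◇p at z, giving w with Rzw and Ryw.
Conversely, any frame satisfying \forall x \forall y \forall z (Rxy \wedge Rxz \to \exists w (Ryw \wedge Rzw)) validates the schema.
So the correspondent is convergence.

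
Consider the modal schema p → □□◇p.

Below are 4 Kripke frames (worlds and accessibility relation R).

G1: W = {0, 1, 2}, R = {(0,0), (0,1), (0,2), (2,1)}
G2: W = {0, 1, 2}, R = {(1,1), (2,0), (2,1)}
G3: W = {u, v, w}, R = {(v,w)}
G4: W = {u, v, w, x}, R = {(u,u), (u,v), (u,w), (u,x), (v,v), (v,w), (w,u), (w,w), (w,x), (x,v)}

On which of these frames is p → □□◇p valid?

Frame correspondent (Sahlqvist): ∀x ∀z (xR²z → ∃w (x = w ∧ zRw)) — i.e. a generalized confluence (Geach) condition.
G1: fails — 0R²1 but no w with 0=w and 1Rw.
G2: fails — 2R²1 but no w with 2=w and 1Rw.
G3: condition met.
G4: fails — uR²v but no t with u=t and vRt.
Valid on: G3.

G3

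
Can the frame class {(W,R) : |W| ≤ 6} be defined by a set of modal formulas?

No — not modally definable

If a class were modally definable it would be closed under disjoint unions (Goldblatt–Thomason).
Any modal formula valid on each of 7 disjoint one-world frames is valid on their disjoint union (validity is preserved under disjoint unions). Each one-world frame has |W|=1≤6, but the union has |W|=7.
So the class is not modally definable.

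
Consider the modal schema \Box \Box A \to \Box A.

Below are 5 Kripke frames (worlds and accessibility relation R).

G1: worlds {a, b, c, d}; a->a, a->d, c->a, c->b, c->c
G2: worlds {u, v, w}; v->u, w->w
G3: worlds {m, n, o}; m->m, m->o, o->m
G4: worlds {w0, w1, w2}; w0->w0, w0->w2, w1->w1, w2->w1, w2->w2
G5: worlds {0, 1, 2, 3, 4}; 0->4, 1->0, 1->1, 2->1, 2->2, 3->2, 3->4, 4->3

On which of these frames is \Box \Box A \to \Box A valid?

The schema corresponds to density: \forall x \forall y (Rxy \to \exists z (Rxz \wedge Rzy)).
G1: condition met.
G2: fails — Rvu but no z with Rvz and Rzu.
G3: condition met.
G4: condition met.
G5: fails — R34 but no z with R3z and Rz4.
Valid on: G1, G3, G4.

G1, G3, G4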